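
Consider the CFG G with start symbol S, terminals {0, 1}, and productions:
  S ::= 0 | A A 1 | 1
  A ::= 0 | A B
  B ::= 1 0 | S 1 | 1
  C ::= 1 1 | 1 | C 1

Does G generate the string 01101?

yes

S ⇒ AA1 ⇒ ABA1 ⇒ 0BA1 ⇒ 0S1A1 ⇒ 011A1 ⇒ 01101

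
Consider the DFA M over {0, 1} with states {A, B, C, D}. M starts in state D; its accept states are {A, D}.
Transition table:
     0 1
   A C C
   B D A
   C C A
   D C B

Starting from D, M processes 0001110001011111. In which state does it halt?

A

D --0--> C
C --0--> C
C --0--> C
C --1--> A
A --1--> C
C --1--> A
A --0--> C
C --0--> C
C --0--> C
C --1--> A
A --0--> C
C --1--> A
A --1--> C
C --1--> A
A --1--> C
C --1--> A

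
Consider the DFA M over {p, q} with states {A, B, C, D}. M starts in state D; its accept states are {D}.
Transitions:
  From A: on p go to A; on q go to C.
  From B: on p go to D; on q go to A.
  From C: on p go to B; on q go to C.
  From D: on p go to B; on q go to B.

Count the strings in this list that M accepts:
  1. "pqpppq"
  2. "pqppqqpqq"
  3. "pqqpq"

0

"pqpppq": rejected
"pqppqqpqq": rejected
"pqqpq": rejected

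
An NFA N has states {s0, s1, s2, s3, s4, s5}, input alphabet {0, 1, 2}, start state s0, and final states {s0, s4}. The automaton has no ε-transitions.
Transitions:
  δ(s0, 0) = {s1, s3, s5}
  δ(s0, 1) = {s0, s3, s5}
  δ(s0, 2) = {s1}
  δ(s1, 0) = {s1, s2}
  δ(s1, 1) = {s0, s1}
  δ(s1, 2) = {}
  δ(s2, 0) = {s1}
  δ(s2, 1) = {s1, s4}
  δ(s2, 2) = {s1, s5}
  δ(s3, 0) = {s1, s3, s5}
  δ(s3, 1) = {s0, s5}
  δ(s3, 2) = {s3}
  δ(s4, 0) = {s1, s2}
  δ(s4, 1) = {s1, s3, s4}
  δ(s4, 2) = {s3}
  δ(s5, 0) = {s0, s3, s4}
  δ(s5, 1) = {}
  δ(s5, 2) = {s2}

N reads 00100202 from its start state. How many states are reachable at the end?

Start: {s0}
read 0: {s1, s3, s5}
read 0: {s0, s1, s2, s3, s4, s5}
read 1: {s0, s1, s3, s4, s5}
read 0: {s0, s1, s2, s3, s4, s5}
read 0: {s0, s1, s2, s3, s4, s5}
read 2: {s1, s2, s3, s5}
read 0: {s0, s1, s2, s3, s4, s5}
read 2: {s1, s2, s3, s5}
Final reachable set {s1, s2, s3, s5} has 4 states.

4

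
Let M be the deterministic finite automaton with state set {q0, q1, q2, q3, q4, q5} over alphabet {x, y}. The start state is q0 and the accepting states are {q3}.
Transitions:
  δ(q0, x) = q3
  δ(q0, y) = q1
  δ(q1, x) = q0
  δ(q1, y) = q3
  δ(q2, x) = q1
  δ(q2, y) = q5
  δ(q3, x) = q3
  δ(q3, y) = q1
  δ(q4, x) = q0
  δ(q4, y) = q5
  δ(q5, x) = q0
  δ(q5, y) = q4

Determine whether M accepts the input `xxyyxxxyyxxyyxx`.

accepted

q0 --x--> q3
q3 --x--> q3
q3 --y--> q1
q1 --y--> q3
q3 --x--> q3
q3 --x--> q3
q3 --x--> q3
q3 --y--> q1
q1 --y--> q3
q3 --x--> q3
q3 --x--> q3
q3 --y--> q1
q1 --y--> q3
q3 --x--> q3
q3 --x--> q3
End in state q3, which is an accepting state.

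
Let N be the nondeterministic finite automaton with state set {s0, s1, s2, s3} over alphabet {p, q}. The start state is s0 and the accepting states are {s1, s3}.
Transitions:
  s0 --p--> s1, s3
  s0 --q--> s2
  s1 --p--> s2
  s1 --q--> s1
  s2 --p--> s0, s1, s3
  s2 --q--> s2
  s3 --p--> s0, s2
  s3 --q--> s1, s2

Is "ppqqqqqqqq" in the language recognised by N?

Start: {s0}
read p: {s1, s3}
read p: {s0, s2}
read q: {s2}
read q: {s2}
read q: {s2}
read q: {s2}
read q: {s2}
read q: {s2}
read q: {s2}
read q: {s2}
Reachable ∩ accepting = {} — empty.

rejected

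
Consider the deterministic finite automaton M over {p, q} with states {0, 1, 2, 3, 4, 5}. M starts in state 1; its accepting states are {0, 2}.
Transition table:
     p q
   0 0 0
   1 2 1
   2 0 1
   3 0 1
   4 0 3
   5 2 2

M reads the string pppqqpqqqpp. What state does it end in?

1 --p--> 2
2 --p--> 0
0 --p--> 0
0 --q--> 0
0 --q--> 0
0 --p--> 0
0 --q--> 0
0 --q--> 0
0 --q--> 0
0 --p--> 0
0 --p--> 0

0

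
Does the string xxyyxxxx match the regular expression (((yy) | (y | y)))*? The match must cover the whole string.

no

xxyyxxxx cannot be split into zero or more pieces each matching ((yy)|(y|y)).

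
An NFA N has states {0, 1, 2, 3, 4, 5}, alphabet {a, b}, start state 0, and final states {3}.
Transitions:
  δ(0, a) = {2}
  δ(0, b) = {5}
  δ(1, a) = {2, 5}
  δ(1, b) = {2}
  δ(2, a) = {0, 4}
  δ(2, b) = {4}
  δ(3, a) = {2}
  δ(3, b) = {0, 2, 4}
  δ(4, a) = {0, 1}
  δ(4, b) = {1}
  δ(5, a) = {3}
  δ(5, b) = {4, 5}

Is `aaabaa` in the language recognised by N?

rejected

Start: {0}
read a: {2}
read a: {0, 4}
read a: {0, 1, 2}
read b: {2, 4, 5}
read a: {0, 1, 3, 4}
read a: {0, 1, 2, 5}
Reachable ∩ accepting = {} — empty.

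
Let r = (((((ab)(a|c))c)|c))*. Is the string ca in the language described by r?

no

ca cannot be split into zero or more pieces each matching ((((ab)(a|c))c)|c).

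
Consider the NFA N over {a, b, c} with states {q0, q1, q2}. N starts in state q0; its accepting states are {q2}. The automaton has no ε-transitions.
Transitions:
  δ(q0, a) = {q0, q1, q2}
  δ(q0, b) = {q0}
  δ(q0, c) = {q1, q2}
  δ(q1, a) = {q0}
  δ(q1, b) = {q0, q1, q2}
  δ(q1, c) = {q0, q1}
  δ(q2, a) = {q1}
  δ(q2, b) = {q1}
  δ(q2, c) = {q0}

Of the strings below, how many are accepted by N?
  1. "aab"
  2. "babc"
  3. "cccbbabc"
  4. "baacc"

"aab": accepted
"babc": accepted
"cccbbabc": accepted
"baacc": accepted

4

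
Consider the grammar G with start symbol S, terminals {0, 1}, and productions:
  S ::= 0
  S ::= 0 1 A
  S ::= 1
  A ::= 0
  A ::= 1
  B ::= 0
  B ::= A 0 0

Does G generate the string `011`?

S ⇒ 01A ⇒ 011

yes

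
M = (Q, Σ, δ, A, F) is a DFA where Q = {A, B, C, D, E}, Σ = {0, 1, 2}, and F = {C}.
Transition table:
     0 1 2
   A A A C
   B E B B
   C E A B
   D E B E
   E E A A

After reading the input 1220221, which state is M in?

A --1--> A
A --2--> C
C --2--> B
B --0--> E
E --2--> A
A --2--> C
C --1--> A

A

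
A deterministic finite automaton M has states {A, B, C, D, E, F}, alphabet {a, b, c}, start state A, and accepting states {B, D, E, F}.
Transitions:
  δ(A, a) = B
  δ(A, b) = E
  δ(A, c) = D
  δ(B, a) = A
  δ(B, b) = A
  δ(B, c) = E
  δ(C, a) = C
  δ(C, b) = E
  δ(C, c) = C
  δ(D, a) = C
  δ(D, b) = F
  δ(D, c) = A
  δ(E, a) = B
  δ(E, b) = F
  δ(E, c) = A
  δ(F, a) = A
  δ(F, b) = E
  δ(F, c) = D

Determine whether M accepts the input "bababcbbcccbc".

rejected

A --b--> E
E --a--> B
B --b--> A
A --a--> B
B --b--> A
A --c--> D
D --b--> F
F --b--> E
E --c--> A
A --c--> D
D --c--> A
A --b--> E
E --c--> A
End in state A, which is not an accepting state.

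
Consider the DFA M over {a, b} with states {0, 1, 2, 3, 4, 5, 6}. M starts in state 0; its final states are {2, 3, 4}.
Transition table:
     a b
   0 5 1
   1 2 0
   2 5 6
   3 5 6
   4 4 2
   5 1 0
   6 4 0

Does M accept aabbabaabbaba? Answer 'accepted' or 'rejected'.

0 --a--> 5
5 --a--> 1
1 --b--> 0
0 --b--> 1
1 --a--> 2
2 --b--> 6
6 --a--> 4
4 --a--> 4
4 --b--> 2
2 --b--> 6
6 --a--> 4
4 --b--> 2
2 --a--> 5
End in state 5, which is not an accepting state.

rejected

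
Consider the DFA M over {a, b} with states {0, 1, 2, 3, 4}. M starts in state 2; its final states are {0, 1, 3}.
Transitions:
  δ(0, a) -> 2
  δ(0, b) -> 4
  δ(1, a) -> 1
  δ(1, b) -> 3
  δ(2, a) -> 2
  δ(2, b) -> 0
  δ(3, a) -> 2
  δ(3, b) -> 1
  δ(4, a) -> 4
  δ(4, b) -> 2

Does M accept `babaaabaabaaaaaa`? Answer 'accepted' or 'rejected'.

rejected

2 --b--> 0
0 --a--> 2
2 --b--> 0
0 --a--> 2
2 --a--> 2
2 --a--> 2
2 --b--> 0
0 --a--> 2
2 --a--> 2
2 --b--> 0
0 --a--> 2
2 --a--> 2
2 --a--> 2
2 --a--> 2
2 --a--> 2
2 --a--> 2
End in state 2, which is not an accepting state.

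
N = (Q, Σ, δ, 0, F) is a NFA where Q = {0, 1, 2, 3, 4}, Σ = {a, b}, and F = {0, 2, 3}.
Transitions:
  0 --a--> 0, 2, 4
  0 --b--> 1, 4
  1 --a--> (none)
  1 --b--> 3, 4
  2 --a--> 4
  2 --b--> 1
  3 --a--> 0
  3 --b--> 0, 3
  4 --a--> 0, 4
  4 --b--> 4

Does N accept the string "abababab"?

rejected

Start: {0}
read a: {0, 2, 4}
read b: {1, 4}
read a: {0, 4}
read b: {1, 4}
read a: {0, 4}
read b: {1, 4}
read a: {0, 4}
read b: {1, 4}
Reachable ∩ accepting = {} — empty.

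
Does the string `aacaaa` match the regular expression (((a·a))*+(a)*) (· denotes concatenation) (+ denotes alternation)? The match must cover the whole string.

Neither ((a·a))* nor (a)* matches aacaaa.

no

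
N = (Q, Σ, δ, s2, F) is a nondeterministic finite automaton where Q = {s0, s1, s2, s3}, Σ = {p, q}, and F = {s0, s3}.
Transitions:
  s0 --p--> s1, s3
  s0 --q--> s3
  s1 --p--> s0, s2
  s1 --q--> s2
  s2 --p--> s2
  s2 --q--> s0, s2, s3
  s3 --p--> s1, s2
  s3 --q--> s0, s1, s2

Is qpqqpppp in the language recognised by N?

accepted

Start: {s2}
read q: {s0, s2, s3}
read p: {s1, s2, s3}
read q: {s0, s1, s2, s3}
read q: {s0, s1, s2, s3}
read p: {s0, s1, s2, s3}
read p: {s0, s1, s2, s3}
read p: {s0, s1, s2, s3}
read p: {s0, s1, s2, s3}
Reachable ∩ accepting = {s0, s3} — nonempty.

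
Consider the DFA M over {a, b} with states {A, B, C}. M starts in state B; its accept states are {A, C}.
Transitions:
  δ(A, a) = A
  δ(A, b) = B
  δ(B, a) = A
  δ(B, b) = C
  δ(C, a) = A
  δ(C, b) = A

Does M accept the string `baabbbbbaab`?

B --b--> C
C --a--> A
A --a--> A
A --b--> B
B --b--> C
C --b--> A
A --b--> B
B --b--> C
C --a--> A
A --a--> A
A --b--> B
End in state B, which is not an accepting state.

rejected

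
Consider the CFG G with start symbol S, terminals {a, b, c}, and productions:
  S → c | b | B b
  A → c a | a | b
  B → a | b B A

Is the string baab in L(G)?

S ⇒ Bb ⇒ bBAb ⇒ baAb ⇒ baab

yes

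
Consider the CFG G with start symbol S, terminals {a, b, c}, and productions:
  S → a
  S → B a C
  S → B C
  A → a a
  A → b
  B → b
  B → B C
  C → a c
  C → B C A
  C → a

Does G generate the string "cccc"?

no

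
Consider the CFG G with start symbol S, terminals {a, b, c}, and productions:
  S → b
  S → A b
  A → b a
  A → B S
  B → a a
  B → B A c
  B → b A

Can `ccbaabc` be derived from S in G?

no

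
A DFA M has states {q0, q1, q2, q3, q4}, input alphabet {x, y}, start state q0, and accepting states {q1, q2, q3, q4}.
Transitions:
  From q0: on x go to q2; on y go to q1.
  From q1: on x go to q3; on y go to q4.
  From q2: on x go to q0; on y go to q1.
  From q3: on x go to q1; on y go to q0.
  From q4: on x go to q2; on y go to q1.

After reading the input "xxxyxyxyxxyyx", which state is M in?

q3

q0 --x--> q2
q2 --x--> q0
q0 --x--> q2
q2 --y--> q1
q1 --x--> q3
q3 --y--> q0
q0 --x--> q2
q2 --y--> q1
q1 --x--> q3
q3 --x--> q1
q1 --y--> q4
q4 --y--> q1
q1 --x--> q3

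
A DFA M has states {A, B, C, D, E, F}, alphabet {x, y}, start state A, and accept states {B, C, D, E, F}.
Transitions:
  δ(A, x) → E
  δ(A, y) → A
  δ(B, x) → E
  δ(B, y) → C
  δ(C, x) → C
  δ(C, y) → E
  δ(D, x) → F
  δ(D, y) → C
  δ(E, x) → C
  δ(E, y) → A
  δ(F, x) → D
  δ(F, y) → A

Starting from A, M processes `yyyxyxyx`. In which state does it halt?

E

A --y--> A
A --y--> A
A --y--> A
A --x--> E
E --y--> A
A --x--> E
E --y--> A
A --x--> E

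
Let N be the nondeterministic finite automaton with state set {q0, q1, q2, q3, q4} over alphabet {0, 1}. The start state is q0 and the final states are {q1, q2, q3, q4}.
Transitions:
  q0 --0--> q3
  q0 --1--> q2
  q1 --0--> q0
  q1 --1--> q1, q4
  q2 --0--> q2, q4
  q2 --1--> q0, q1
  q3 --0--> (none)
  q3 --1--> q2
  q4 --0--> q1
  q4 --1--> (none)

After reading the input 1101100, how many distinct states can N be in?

Start: {q0}
read 1: {q2}
read 1: {q0, q1}
read 0: {q0, q3}
read 1: {q2}
read 1: {q0, q1}
read 0: {q0, q3}
read 0: {q3}
Final reachable set {q3} has 1 state.

1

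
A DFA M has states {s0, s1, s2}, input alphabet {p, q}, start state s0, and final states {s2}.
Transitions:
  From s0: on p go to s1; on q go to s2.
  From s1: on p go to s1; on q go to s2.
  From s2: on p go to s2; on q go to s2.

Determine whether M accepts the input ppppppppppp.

s0 --p--> s1
s1 --p--> s1
s1 --p--> s1
s1 --p--> s1
s1 --p--> s1
s1 --p--> s1
s1 --p--> s1
s1 --p--> s1
s1 --p--> s1
s1 --p--> s1
s1 --p--> s1
End in state s1, which is not an accepting state.

rejected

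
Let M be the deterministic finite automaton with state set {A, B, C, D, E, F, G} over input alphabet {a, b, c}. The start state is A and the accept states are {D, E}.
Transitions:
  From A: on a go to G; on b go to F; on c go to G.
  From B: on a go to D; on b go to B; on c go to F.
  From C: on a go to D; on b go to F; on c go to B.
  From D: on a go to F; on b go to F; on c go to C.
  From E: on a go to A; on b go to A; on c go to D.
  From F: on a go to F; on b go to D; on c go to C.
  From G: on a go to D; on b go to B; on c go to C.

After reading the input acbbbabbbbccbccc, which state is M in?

B

A --a--> G
G --c--> C
C --b--> F
F --b--> D
D --b--> F
F --a--> F
F --b--> D
D --b--> F
F --b--> D
D --b--> F
F --c--> C
C --c--> B
B --b--> B
B --c--> F
F --c--> C
C --c--> B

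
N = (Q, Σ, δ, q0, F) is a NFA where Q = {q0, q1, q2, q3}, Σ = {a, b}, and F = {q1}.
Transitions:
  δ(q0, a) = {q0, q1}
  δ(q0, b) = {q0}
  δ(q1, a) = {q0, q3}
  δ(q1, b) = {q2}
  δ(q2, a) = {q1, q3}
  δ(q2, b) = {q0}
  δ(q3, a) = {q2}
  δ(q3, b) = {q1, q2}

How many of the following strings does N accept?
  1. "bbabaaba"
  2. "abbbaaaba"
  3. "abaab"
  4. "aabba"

4

"bbabaaba": accepted
"abbbaaaba": accepted
"abaab": accepted
"aabba": accepted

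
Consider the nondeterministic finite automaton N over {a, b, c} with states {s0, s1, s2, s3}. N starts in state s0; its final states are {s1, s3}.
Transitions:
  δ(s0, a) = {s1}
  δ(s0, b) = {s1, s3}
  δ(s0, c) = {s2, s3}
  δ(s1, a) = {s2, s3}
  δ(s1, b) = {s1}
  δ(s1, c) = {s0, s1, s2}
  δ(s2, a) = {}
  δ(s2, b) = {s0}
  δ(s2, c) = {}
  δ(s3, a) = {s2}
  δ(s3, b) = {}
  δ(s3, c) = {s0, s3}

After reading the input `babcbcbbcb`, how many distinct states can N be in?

Start: {s0}
read b: {s1, s3}
read a: {s2, s3}
read b: {s0}
read c: {s2, s3}
read b: {s0}
read c: {s2, s3}
read b: {s0}
read b: {s1, s3}
read c: {s0, s1, s2, s3}
read b: {s0, s1, s3}
Final reachable set {s0, s1, s3} has 3 states.

3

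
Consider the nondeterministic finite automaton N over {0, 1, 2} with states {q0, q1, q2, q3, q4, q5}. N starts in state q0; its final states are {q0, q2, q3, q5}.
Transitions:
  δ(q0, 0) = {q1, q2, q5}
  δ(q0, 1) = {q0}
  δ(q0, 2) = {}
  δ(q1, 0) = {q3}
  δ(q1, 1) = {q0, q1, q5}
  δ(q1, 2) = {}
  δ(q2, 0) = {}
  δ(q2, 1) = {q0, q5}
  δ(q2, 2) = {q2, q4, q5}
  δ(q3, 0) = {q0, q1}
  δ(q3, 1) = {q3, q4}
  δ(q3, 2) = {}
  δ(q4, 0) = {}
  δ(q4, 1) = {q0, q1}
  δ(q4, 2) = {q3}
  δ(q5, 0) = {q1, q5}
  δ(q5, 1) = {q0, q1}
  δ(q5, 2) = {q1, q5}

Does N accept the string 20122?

Start: {q0}
read 2: {}
The reachable set is empty and stays empty for the remaining 4 symbols.
Reachable ∩ accepting = {} — empty.

rejected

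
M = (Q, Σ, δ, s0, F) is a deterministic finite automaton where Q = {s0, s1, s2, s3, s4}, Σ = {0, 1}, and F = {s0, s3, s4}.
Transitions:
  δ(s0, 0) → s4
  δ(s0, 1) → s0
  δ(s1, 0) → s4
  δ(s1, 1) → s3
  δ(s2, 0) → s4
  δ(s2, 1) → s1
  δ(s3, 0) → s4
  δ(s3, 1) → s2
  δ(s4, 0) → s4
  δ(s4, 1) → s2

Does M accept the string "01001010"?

s0 --0--> s4
s4 --1--> s2
s2 --0--> s4
s4 --0--> s4
s4 --1--> s2
s2 --0--> s4
s4 --1--> s2
s2 --0--> s4
End in state s4, which is an accepting state.

accepted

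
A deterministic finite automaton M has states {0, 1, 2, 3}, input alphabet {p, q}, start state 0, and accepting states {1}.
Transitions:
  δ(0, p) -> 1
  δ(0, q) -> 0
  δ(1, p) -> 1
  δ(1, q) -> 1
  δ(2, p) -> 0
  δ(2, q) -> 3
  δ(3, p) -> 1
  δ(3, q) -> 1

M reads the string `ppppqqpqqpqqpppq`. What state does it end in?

1

0 --p--> 1
1 --p--> 1
1 --p--> 1
1 --p--> 1
1 --q--> 1
1 --q--> 1
1 --p--> 1
1 --q--> 1
1 --q--> 1
1 --p--> 1
1 --q--> 1
1 --q--> 1
1 --p--> 1
1 --p--> 1
1 --p--> 1
1 --q--> 1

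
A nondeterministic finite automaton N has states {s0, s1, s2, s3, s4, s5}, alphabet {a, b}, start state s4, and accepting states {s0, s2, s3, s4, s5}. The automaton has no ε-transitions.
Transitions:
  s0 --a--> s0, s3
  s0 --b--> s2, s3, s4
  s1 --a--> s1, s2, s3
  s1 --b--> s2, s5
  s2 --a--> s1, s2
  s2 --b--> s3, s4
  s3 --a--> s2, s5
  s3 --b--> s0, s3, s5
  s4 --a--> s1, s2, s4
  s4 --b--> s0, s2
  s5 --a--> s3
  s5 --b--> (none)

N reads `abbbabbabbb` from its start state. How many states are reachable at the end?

Start: {s4}
read a: {s1, s2, s4}
read b: {s0, s2, s3, s4, s5}
read b: {s0, s2, s3, s4, s5}
read b: {s0, s2, s3, s4, s5}
read a: {s0, s1, s2, s3, s4, s5}
read b: {s0, s2, s3, s4, s5}
read b: {s0, s2, s3, s4, s5}
read a: {s0, s1, s2, s3, s4, s5}
read b: {s0, s2, s3, s4, s5}
read b: {s0, s2, s3, s4, s5}
read b: {s0, s2, s3, s4, s5}
Final reachable set {s0, s2, s3, s4, s5} has 5 states.

5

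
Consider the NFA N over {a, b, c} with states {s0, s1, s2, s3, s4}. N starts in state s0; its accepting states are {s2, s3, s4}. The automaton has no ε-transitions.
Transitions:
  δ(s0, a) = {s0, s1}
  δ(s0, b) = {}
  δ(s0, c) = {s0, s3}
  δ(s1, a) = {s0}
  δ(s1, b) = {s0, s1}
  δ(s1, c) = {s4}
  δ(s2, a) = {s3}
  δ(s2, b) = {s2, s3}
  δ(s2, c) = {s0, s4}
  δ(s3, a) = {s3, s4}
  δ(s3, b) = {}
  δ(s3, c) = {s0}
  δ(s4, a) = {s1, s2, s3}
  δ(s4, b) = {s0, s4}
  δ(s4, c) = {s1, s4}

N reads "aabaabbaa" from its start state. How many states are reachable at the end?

2

Start: {s0}
read a: {s0, s1}
read a: {s0, s1}
read b: {s0, s1}
read a: {s0, s1}
read a: {s0, s1}
read b: {s0, s1}
read b: {s0, s1}
read a: {s0, s1}
read a: {s0, s1}
Final reachable set {s0, s1} has 2 states.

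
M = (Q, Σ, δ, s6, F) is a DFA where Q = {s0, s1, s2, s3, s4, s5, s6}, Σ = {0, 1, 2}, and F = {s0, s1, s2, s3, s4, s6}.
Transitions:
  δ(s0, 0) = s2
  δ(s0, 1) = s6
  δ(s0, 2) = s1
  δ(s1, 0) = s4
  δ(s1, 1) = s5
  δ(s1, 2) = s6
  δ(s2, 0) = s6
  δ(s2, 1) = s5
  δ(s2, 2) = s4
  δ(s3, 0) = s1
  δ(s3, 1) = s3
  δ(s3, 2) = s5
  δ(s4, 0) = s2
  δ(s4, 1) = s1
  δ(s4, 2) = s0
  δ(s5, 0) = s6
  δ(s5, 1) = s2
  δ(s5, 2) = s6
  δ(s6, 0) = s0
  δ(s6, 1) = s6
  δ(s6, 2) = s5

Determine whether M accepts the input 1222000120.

s6 --1--> s6
s6 --2--> s5
s5 --2--> s6
s6 --2--> s5
s5 --0--> s6
s6 --0--> s0
s0 --0--> s2
s2 --1--> s5
s5 --2--> s6
s6 --0--> s0
End in state s0, which is an accepting state.

accepted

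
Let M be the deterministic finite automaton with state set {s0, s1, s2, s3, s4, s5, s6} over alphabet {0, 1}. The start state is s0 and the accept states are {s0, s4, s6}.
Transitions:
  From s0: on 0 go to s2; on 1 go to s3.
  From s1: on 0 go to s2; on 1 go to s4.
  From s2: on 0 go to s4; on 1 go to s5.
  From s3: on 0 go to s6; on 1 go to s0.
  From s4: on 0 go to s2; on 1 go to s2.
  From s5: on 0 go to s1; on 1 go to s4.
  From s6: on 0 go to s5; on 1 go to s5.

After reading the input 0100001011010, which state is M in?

s0 --0--> s2
s2 --1--> s5
s5 --0--> s1
s1 --0--> s2
s2 --0--> s4
s4 --0--> s2
s2 --1--> s5
s5 --0--> s1
s1 --1--> s4
s4 --1--> s2
s2 --0--> s4
s4 --1--> s2
s2 --0--> s4

s4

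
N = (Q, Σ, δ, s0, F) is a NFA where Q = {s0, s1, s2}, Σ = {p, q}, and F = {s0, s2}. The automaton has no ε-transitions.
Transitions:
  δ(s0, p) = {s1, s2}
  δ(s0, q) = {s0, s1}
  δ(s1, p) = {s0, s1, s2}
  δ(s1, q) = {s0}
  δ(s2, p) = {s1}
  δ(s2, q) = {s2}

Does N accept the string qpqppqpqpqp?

accepted

Start: {s0}
read q: {s0, s1}
read p: {s0, s1, s2}
read q: {s0, s1, s2}
read p: {s0, s1, s2}
read p: {s0, s1, s2}
read q: {s0, s1, s2}
read p: {s0, s1, s2}
read q: {s0, s1, s2}
read p: {s0, s1, s2}
read q: {s0, s1, s2}
read p: {s0, s1, s2}
Reachable ∩ accepting = {s0, s2} — nonempty.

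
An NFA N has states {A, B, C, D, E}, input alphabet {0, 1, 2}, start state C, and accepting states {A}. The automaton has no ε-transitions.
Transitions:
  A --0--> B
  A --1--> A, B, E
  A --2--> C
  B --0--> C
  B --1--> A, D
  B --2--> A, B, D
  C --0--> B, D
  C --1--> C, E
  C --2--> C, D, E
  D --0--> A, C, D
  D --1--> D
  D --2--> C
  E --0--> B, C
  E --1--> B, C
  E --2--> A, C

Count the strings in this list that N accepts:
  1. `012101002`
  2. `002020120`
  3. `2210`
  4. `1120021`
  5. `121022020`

`012101002`: accepted
`002020120`: accepted
`2210`: accepted
`1120021`: accepted
`121022020`: accepted

5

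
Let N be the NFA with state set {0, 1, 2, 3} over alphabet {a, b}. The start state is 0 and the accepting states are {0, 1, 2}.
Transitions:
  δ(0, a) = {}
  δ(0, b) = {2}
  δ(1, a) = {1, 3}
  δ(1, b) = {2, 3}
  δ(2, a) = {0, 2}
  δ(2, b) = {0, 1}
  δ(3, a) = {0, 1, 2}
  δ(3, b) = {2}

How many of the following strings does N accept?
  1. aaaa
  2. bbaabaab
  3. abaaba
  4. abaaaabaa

1

aaaa: rejected
bbaabaab: accepted
abaaba: rejected
abaaaabaa: rejected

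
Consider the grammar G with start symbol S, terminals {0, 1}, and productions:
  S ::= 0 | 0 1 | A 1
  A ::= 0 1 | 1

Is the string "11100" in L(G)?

no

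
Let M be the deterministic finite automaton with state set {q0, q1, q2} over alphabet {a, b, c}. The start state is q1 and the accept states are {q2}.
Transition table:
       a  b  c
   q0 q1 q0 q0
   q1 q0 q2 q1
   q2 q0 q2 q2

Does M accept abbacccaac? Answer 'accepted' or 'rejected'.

q1 --a--> q0
q0 --b--> q0
q0 --b--> q0
q0 --a--> q1
q1 --c--> q1
q1 --c--> q1
q1 --c--> q1
q1 --a--> q0
q0 --a--> q1
q1 --c--> q1
End in state q1, which is not an accepting state.

rejected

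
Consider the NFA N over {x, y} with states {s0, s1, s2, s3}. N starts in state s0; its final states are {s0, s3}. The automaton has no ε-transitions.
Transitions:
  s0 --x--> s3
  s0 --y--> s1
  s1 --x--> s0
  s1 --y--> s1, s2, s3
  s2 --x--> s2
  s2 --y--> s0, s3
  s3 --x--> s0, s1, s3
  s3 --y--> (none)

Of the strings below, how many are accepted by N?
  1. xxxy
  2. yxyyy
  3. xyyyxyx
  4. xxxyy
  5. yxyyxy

4

xxxy: accepted
yxyyy: accepted
xyyyxyx: rejected
xxxyy: accepted
yxyyxy: accepted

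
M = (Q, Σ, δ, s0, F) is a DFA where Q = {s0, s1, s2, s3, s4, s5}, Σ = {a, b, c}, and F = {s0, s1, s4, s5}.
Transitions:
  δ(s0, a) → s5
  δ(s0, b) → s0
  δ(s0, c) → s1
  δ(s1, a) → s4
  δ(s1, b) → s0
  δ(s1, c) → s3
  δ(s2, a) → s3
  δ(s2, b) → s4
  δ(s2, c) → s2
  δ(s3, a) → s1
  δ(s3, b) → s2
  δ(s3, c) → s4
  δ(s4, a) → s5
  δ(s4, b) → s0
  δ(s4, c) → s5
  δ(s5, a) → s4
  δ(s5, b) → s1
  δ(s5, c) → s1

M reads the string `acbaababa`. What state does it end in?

s4

s0 --a--> s5
s5 --c--> s1
s1 --b--> s0
s0 --a--> s5
s5 --a--> s4
s4 --b--> s0
s0 --a--> s5
s5 --b--> s1
s1 --a--> s4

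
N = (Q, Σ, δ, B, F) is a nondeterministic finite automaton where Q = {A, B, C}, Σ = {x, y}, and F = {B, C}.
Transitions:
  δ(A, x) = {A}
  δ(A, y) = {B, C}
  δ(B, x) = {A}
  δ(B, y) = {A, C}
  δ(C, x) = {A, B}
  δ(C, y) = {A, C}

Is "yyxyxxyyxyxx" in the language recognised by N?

rejected

Start: {B}
read y: {A, C}
read y: {A, B, C}
read x: {A, B}
read y: {A, B, C}
read x: {A, B}
read x: {A}
read y: {B, C}
read y: {A, C}
read x: {A, B}
read y: {A, B, C}
read x: {A, B}
read x: {A}
Reachable ∩ accepting = {} — empty.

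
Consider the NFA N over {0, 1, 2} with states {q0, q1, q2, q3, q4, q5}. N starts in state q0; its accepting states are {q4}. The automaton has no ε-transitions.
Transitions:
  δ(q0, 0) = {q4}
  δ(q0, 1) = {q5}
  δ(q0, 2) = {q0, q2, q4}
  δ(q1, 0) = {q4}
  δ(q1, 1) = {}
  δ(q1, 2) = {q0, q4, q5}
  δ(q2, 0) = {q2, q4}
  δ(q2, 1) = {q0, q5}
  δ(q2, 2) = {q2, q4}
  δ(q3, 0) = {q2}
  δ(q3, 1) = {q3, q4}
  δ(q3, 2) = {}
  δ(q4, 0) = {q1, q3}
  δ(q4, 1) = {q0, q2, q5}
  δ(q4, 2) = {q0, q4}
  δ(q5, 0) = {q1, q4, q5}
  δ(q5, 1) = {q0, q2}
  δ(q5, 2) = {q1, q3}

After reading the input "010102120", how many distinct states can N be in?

Start: {q0}
read 0: {q4}
read 1: {q0, q2, q5}
read 0: {q1, q2, q4, q5}
read 1: {q0, q2, q5}
read 0: {q1, q2, q4, q5}
read 2: {q0, q1, q2, q3, q4, q5}
read 1: {q0, q2, q3, q4, q5}
read 2: {q0, q1, q2, q3, q4}
read 0: {q1, q2, q3, q4}
Final reachable set {q1, q2, q3, q4} has 4 states.

4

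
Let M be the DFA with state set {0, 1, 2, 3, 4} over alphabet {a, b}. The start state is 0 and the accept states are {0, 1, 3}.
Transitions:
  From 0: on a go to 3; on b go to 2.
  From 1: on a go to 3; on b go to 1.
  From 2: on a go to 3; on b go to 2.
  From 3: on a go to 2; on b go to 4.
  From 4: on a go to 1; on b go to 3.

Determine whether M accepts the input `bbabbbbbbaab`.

0 --b--> 2
2 --b--> 2
2 --a--> 3
3 --b--> 4
4 --b--> 3
3 --b--> 4
4 --b--> 3
3 --b--> 4
4 --b--> 3
3 --a--> 2
2 --a--> 3
3 --b--> 4
End in state 4, which is not an accepting state.

rejected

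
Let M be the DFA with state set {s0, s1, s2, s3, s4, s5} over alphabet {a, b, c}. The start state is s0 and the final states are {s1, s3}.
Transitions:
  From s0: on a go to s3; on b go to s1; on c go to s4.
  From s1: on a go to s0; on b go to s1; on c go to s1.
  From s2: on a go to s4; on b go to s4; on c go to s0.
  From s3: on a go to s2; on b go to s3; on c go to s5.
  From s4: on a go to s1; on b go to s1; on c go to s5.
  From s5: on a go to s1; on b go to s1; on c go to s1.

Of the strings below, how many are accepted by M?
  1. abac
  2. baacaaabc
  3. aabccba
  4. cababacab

1

abac: rejected
baacaaabc: rejected
aabccba: rejected
cababacab: accepted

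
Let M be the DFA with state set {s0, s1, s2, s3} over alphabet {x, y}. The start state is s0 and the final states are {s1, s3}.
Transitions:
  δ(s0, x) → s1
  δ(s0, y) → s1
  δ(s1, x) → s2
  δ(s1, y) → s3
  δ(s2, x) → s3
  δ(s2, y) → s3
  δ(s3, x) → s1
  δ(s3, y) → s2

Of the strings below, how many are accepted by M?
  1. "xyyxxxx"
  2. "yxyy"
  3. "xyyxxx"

1

"xyyxxxx": accepted
"yxyy": rejected
"xyyxxx": rejected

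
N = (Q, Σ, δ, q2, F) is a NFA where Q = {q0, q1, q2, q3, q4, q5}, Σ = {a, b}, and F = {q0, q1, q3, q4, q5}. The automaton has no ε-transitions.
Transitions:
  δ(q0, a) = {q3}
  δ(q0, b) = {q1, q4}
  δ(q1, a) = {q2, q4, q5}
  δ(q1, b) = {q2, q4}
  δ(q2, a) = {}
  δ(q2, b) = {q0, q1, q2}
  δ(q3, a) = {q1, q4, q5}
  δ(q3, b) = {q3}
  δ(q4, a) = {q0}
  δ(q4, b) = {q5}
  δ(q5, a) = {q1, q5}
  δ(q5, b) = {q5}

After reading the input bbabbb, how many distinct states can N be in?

Start: {q2}
read b: {q0, q1, q2}
read b: {q0, q1, q2, q4}
read a: {q0, q2, q3, q4, q5}
read b: {q0, q1, q2, q3, q4, q5}
read b: {q0, q1, q2, q3, q4, q5}
read b: {q0, q1, q2, q3, q4, q5}
Final reachable set {q0, q1, q2, q3, q4, q5} has 6 states.

6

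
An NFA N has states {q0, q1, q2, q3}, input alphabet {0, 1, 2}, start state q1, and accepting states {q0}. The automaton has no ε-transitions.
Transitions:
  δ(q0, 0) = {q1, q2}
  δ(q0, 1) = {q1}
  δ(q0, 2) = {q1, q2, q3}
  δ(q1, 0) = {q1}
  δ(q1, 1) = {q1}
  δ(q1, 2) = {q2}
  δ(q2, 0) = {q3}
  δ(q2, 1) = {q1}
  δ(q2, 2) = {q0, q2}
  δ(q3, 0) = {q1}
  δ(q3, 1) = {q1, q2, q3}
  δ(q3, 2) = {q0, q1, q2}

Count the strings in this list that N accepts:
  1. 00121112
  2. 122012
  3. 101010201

00121112: rejected
122012: accepted
101010201: rejected

1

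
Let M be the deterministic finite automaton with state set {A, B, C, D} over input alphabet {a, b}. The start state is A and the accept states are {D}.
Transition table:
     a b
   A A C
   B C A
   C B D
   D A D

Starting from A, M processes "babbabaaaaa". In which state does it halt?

A --b--> C
C --a--> B
B --b--> A
A --b--> C
C --a--> B
B --b--> A
A --a--> A
A --a--> A
A --a--> A
A --a--> A
A --a--> A

A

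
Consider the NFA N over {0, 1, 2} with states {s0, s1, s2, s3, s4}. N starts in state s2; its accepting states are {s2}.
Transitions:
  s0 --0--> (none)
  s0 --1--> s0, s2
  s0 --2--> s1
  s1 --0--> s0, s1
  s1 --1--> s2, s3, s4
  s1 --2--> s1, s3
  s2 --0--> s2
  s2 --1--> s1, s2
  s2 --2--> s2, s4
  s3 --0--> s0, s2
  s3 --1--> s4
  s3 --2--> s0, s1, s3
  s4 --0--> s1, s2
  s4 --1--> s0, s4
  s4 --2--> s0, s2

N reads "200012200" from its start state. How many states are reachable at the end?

3

Start: {s2}
read 2: {s2, s4}
read 0: {s1, s2}
read 0: {s0, s1, s2}
read 0: {s0, s1, s2}
read 1: {s0, s1, s2, s3, s4}
read 2: {s0, s1, s2, s3, s4}
read 2: {s0, s1, s2, s3, s4}
read 0: {s0, s1, s2}
read 0: {s0, s1, s2}
Final reachable set {s0, s1, s2} has 3 states.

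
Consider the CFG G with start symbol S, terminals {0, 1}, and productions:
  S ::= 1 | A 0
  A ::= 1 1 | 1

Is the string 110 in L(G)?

yes

S ⇒ A0 ⇒ 110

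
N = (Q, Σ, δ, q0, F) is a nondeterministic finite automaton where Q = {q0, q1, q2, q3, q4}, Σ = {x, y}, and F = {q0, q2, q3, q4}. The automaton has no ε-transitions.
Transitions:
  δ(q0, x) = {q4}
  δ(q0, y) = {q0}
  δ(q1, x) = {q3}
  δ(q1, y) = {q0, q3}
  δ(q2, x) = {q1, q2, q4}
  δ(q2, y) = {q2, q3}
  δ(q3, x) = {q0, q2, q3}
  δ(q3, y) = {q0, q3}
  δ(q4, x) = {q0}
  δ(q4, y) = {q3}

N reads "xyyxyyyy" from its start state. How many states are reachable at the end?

3

Start: {q0}
read x: {q4}
read y: {q3}
read y: {q0, q3}
read x: {q0, q2, q3, q4}
read y: {q0, q2, q3}
read y: {q0, q2, q3}
read y: {q0, q2, q3}
read y: {q0, q2, q3}
Final reachable set {q0, q2, q3} has 3 states.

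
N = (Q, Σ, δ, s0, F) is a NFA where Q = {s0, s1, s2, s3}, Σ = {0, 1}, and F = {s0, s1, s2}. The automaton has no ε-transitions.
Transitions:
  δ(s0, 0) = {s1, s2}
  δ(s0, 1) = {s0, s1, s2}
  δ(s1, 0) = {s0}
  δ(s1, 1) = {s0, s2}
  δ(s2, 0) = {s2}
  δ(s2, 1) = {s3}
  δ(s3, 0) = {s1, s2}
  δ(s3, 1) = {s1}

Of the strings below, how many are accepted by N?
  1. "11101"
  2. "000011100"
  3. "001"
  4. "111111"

"11101": accepted
"000011100": accepted
"001": accepted
"111111": accepted

4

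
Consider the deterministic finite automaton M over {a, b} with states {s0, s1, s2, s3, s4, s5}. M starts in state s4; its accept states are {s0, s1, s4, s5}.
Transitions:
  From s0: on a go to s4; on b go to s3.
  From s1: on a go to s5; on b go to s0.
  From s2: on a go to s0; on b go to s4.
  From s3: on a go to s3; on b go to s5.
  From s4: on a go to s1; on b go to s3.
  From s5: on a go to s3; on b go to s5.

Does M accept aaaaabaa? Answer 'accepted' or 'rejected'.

rejected

s4 --a--> s1
s1 --a--> s5
s5 --a--> s3
s3 --a--> s3
s3 --a--> s3
s3 --b--> s5
s5 --a--> s3
s3 --a--> s3
End in state s3, which is not an accepting state.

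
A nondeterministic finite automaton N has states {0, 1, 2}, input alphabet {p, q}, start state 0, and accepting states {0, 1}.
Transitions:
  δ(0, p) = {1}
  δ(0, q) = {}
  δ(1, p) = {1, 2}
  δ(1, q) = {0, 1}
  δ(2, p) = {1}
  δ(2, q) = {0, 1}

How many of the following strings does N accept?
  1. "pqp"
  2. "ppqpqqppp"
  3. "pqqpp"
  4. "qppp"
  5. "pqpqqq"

"pqp": accepted
"ppqpqqppp": accepted
"pqqpp": accepted
"qppp": rejected
"pqpqqq": accepted

4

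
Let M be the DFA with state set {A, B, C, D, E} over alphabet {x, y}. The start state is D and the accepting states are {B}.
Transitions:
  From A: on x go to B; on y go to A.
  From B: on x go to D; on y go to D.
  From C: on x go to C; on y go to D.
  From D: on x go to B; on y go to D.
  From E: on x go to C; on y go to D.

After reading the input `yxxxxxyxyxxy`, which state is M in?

D

D --y--> D
D --x--> B
B --x--> D
D --x--> B
B --x--> D
D --x--> B
B --y--> D
D --x--> B
B --y--> D
D --x--> B
B --x--> D
D --y--> D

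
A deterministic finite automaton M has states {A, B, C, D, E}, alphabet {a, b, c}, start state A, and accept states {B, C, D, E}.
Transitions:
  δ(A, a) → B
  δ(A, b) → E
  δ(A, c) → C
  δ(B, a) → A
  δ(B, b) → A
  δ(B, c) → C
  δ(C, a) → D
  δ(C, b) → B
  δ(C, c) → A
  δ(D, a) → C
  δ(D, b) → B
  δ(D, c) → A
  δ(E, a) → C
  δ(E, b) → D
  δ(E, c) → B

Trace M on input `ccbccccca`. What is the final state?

A --c--> C
C --c--> A
A --b--> E
E --c--> B
B --c--> C
C --c--> A
A --c--> C
C --c--> A
A --a--> B

B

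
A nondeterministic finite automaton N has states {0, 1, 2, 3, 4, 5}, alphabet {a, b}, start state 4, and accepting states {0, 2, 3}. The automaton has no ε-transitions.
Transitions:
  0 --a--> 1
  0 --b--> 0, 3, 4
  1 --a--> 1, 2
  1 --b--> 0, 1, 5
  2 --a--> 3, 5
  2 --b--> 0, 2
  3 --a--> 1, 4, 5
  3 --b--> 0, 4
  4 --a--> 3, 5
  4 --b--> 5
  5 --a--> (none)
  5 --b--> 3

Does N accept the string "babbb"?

Start: {4}
read b: {5}
read a: {}
The reachable set is empty and stays empty for the remaining 3 symbols.
Reachable ∩ accepting = {} — empty.

rejected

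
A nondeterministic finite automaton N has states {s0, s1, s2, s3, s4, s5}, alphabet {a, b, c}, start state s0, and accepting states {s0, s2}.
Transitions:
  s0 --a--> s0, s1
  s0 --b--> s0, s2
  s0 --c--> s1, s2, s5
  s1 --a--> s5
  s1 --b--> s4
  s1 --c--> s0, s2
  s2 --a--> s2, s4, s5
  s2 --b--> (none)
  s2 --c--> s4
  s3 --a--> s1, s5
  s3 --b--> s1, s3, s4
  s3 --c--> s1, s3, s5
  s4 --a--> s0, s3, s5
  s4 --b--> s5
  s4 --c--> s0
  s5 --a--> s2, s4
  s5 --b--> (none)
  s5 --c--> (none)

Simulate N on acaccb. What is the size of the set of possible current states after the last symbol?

Start: {s0}
read a: {s0, s1}
read c: {s0, s1, s2, s5}
read a: {s0, s1, s2, s4, s5}
read c: {s0, s1, s2, s4, s5}
read c: {s0, s1, s2, s4, s5}
read b: {s0, s2, s4, s5}
Final reachable set {s0, s2, s4, s5} has 4 states.

4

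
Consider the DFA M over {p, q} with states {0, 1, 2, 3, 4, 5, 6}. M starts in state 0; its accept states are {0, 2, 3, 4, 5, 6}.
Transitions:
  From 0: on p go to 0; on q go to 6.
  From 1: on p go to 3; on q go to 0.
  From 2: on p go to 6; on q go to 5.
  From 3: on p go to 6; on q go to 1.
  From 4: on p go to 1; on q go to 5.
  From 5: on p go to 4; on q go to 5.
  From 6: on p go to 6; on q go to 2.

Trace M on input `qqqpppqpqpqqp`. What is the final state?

0

0 --q--> 6
6 --q--> 2
2 --q--> 5
5 --p--> 4
4 --p--> 1
1 --p--> 3
3 --q--> 1
1 --p--> 3
3 --q--> 1
1 --p--> 3
3 --q--> 1
1 --q--> 0
0 --p--> 0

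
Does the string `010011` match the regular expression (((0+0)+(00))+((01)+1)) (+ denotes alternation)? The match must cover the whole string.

no

Neither ((0+0)+(00)) nor ((01)+1) matches 010011.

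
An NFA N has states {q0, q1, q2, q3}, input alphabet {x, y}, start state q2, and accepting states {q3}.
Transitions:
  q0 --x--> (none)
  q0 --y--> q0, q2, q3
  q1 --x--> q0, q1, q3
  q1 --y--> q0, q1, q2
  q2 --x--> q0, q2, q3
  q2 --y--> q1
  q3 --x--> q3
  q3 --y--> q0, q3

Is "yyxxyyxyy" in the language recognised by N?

accepted

Start: {q2}
read y: {q1}
read y: {q0, q1, q2}
read x: {q0, q1, q2, q3}
read x: {q0, q1, q2, q3}
read y: {q0, q1, q2, q3}
read y: {q0, q1, q2, q3}
read x: {q0, q1, q2, q3}
read y: {q0, q1, q2, q3}
read y: {q0, q1, q2, q3}
Reachable ∩ accepting = {q3} — nonempty.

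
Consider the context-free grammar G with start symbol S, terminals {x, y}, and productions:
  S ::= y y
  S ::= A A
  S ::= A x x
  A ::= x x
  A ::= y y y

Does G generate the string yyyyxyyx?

no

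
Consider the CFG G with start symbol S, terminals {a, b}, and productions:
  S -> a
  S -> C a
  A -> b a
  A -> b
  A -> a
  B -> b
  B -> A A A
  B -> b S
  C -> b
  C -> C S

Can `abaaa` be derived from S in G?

no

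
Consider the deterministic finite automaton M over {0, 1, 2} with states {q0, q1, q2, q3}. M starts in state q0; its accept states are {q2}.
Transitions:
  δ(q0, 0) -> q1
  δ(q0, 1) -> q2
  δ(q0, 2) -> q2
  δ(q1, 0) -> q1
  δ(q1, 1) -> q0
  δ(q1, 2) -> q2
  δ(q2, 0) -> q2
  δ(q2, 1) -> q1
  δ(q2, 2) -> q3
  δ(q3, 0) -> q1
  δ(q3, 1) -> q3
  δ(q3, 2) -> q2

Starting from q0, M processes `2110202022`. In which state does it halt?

q0 --2--> q2
q2 --1--> q1
q1 --1--> q0
q0 --0--> q1
q1 --2--> q2
q2 --0--> q2
q2 --2--> q3
q3 --0--> q1
q1 --2--> q2
q2 --2--> q3

q3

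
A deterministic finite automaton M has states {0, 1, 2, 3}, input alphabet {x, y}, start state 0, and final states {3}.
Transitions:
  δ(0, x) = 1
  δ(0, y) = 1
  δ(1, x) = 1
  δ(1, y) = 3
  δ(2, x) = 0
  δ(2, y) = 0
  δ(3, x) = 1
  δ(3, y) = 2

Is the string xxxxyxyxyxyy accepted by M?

rejected

0 --x--> 1
1 --x--> 1
1 --x--> 1
1 --x--> 1
1 --y--> 3
3 --x--> 1
1 --y--> 3
3 --x--> 1
1 --y--> 3
3 --x--> 1
1 --y--> 3
3 --y--> 2
End in state 2, which is not an accepting state.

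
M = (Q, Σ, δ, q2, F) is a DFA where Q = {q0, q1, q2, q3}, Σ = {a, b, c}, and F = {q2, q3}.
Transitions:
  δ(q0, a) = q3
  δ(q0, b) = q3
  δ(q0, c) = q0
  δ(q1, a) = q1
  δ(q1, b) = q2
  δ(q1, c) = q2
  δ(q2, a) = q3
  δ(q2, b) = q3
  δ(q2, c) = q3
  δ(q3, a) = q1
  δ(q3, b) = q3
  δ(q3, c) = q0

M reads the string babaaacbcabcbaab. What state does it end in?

q2 --b--> q3
q3 --a--> q1
q1 --b--> q2
q2 --a--> q3
q3 --a--> q1
q1 --a--> q1
q1 --c--> q2
q2 --b--> q3
q3 --c--> q0
q0 --a--> q3
q3 --b--> q3
q3 --c--> q0
q0 --b--> q3
q3 --a--> q1
q1 --a--> q1
q1 --b--> q2

q2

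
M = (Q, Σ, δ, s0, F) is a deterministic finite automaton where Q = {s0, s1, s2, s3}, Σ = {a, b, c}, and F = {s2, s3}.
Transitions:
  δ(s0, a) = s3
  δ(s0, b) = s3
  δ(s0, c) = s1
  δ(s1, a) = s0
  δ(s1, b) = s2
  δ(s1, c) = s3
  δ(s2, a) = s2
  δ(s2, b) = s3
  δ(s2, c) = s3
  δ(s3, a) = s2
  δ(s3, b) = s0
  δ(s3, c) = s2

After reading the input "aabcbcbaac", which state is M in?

s0 --a--> s3
s3 --a--> s2
s2 --b--> s3
s3 --c--> s2
s2 --b--> s3
s3 --c--> s2
s2 --b--> s3
s3 --a--> s2
s2 --a--> s2
s2 --c--> s3

s3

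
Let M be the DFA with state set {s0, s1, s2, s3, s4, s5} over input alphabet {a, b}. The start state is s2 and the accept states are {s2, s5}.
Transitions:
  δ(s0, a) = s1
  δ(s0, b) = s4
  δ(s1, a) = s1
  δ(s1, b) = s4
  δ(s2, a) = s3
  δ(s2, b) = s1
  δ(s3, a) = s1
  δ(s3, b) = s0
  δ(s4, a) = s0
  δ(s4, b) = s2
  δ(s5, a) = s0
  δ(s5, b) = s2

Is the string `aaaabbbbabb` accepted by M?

accepted

s2 --a--> s3
s3 --a--> s1
s1 --a--> s1
s1 --a--> s1
s1 --b--> s4
s4 --b--> s2
s2 --b--> s1
s1 --b--> s4
s4 --a--> s0
s0 --b--> s4
s4 --b--> s2
End in state s2, which is an accepting state.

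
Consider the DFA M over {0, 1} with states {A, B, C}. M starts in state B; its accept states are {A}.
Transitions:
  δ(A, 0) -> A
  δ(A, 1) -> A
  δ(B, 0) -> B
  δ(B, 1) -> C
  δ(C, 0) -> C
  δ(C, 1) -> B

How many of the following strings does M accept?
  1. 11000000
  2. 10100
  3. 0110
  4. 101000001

0

11000000: rejected
10100: rejected
0110: rejected
101000001: rejected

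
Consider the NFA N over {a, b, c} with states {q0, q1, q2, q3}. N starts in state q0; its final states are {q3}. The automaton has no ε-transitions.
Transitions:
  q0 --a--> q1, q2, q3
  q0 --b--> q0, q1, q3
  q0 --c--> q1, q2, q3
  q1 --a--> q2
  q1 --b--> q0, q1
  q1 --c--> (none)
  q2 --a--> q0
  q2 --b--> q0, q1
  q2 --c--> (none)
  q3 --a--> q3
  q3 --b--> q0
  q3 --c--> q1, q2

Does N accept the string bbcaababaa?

accepted

Start: {q0}
read b: {q0, q1, q3}
read b: {q0, q1, q3}
read c: {q1, q2, q3}
read a: {q0, q2, q3}
read a: {q0, q1, q2, q3}
read b: {q0, q1, q3}
read a: {q1, q2, q3}
read b: {q0, q1}
read a: {q1, q2, q3}
read a: {q0, q2, q3}
Reachable ∩ accepting = {q3} — nonempty.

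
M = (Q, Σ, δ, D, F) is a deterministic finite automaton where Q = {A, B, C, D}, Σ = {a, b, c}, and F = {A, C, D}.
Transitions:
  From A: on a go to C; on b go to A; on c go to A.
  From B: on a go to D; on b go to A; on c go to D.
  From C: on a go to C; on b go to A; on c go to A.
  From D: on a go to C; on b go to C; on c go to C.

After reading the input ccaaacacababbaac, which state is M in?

D --c--> C
C --c--> A
A --a--> C
C --a--> C
C --a--> C
C --c--> A
A --a--> C
C --c--> A
A --a--> C
C --b--> A
A --a--> C
C --b--> A
A --b--> A
A --a--> C
C --a--> C
C --c--> A

A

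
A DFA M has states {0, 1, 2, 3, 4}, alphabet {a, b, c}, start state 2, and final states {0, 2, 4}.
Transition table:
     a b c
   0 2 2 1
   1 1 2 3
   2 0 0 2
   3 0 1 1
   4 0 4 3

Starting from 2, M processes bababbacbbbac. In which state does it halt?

1

2 --b--> 0
0 --a--> 2
2 --b--> 0
0 --a--> 2
2 --b--> 0
0 --b--> 2
2 --a--> 0
0 --c--> 1
1 --b--> 2
2 --b--> 0
0 --b--> 2
2 --a--> 0
0 --c--> 1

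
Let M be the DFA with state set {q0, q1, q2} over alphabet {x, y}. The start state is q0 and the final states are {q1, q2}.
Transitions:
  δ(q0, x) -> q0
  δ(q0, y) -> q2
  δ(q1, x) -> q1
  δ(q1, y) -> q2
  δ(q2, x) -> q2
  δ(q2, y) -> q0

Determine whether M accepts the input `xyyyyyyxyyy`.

q0 --x--> q0
q0 --y--> q2
q2 --y--> q0
q0 --y--> q2
q2 --y--> q0
q0 --y--> q2
q2 --y--> q0
q0 --x--> q0
q0 --y--> q2
q2 --y--> q0
q0 --y--> q2
End in state q2, which is an accepting state.

accepted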